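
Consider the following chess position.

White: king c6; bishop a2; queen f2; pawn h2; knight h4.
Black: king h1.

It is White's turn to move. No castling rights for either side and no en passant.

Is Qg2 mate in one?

After Qg2: black king on h1; in check: yes, from the white queen on g2.
King squares — g1: attacked by Qg2; g2: attacked by Nh4; h2: attacked by Qg2.
Black has no legal moves → checkmate.

yes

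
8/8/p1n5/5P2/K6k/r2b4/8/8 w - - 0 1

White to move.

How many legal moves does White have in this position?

1

White to move; king on a4.
In check: yes, from the black rook on a3.
Legal moves: Kxa3.
Count: 1.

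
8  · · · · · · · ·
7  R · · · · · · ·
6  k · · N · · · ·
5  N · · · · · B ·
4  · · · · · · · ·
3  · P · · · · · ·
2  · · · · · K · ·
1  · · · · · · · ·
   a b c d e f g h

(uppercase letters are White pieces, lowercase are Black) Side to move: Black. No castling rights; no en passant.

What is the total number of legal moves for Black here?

Black to move; king on a6.
In check: yes, from the white rook on a7.
Legal moves: Kxa7, Kb6.
Count: 2.

2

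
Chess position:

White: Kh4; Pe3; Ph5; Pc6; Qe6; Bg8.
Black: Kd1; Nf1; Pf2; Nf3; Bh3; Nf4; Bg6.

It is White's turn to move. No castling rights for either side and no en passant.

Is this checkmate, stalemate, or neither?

checkmate

White to move; white king on h4.
In check: yes, from the black knight on f3.
King squares — g3: attacked by Nf1; h3: attacked by Nf4; g4: attacked by Bh3; g5: attacked by Nf3; h5: own pawn.
Legal moves for White: none.
In check with no legal moves → checkmate.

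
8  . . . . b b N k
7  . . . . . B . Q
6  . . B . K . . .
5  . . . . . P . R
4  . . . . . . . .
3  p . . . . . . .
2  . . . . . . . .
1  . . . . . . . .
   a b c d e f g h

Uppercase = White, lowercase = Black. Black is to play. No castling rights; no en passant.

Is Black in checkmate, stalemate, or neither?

Black to move; black king on h8.
In check: yes, from the white queen on h7.
King squares — g7: attacked by Qh7; h7: attacked by Rh5; g8: attacked by Bf7.
Legal moves for Black: none.
In check with no legal moves → checkmate.

checkmate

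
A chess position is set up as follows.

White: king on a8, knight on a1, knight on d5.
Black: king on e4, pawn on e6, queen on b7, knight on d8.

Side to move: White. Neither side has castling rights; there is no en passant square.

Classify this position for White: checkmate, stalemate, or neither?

checkmate

White to move; white king on a8.
In check: yes, from the black queen on b7.
King squares — a7: attacked by Qb7; b7: attacked by Nd8; b8: attacked by Qb7.
Legal moves for White: none.
In check with no legal moves → checkmate.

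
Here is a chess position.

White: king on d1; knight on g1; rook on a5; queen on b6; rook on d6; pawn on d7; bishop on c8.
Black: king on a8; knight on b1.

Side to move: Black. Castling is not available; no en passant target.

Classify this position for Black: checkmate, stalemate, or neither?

checkmate

Black to move; black king on a8.
In check: yes, from the white rook on a5.
King squares — a7: attacked by Ra5; b7: attacked by Qb6; b8: attacked by Qb6.
Legal moves for Black: none.
In check with no legal moves → checkmate.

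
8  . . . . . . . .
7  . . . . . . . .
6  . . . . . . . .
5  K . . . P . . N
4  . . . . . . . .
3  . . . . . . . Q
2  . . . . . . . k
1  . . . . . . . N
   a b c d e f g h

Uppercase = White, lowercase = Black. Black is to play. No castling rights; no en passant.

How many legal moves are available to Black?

2

Black to move; king on h2.
In check: yes, from the white queen on h3.
Legal moves: Kxh3, Kg1.
Count: 2.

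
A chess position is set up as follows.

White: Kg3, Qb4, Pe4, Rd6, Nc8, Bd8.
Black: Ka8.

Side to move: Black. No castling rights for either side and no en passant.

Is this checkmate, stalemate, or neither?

Black to move; black king on a8.
In check: no.
King squares — a7: attacked by Nc8; b7: attacked by Qb4; b8: attacked by Qb4.
Legal moves for Black: none.
Not in check and no legal moves → stalemate.

stalemate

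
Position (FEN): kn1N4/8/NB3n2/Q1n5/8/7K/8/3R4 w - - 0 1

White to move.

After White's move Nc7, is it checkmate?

After Nc7: black king on a8; in check: yes, from the white queen on a5 and the white knight on c7.
King squares — a7: attacked by Qa5; b7: attacked by Nd8; b8: own knight.
Black has no legal moves → checkmate.

yes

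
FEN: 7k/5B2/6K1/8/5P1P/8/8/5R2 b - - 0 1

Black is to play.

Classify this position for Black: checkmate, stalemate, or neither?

Black to move; black king on h8.
In check: no.
King squares — g7: attacked by Kg6; h7: attacked by Kg6; g8: attacked by Bf7.
Legal moves for Black: none.
Not in check and no legal moves → stalemate.

stalemate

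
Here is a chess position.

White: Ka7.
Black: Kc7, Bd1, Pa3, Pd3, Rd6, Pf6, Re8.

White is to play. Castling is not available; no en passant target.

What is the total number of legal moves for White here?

0

White to move; king on a7.
In check: no.
Legal moves: none.
Count: 0.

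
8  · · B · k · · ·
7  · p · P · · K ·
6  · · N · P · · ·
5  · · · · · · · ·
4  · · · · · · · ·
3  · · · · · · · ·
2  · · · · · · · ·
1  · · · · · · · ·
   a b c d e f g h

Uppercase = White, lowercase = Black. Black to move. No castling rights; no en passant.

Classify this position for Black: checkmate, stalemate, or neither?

checkmate

Black to move; black king on e8.
In check: yes, from the white pawn on d7.
King squares — d7: attacked by Pe6; e7: attacked by Nc6; f7: attacked by Pe6; d8: attacked by Nc6; f8: attacked by Kg7.
Legal moves for Black: none.
In check with no legal moves → checkmate.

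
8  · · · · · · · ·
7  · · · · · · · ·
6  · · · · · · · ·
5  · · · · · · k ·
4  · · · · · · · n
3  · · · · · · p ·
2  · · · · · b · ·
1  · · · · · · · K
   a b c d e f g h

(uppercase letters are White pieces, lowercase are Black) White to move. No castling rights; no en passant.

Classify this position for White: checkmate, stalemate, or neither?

stalemate

White to move; white king on h1.
In check: no.
King squares — g1: attacked by Bf2; g2: attacked by Nh4; h2: attacked by Pg3.
Legal moves for White: none.
Not in check and no legal moves → stalemate.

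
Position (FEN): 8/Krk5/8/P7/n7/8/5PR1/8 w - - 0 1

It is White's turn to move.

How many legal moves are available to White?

2

White to move; king on a7.
In check: yes, from the black rook on b7.
Legal moves: Ka8, Ka6.
Count: 2.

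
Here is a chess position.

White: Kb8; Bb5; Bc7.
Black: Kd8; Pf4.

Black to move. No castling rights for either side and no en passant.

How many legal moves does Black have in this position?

Black to move; king on d8.
In check: yes, from the white bishop on c7.
Legal moves: Ke7.
Count: 1.

1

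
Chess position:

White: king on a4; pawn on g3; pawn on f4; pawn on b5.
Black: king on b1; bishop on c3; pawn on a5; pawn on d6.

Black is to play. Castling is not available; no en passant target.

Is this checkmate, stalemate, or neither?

neither

Black to move; black king on b1.
In check: no.
Legal moves for Black: Bh8, Bg7, Bf6, Be5, Bd4, Bb4, Bd2, Bb2, Be1, Ba1, Kc2, Kb2, Ka2, Kc1, Ka1, d5.
Black has 16 legal moves and is not in check → neither.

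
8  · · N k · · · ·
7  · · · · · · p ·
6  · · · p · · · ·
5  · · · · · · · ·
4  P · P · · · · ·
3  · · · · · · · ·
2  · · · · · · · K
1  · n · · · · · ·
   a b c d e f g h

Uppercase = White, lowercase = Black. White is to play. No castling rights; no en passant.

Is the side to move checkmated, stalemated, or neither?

neither

White to move; white king on h2.
In check: no.
Legal moves for White: Ne7, Na7, Nxd6, Nb6, Kh3, Kg3, Kg2, Kh1, Kg1, c5, a5.
White has 11 legal moves and is not in check → neither.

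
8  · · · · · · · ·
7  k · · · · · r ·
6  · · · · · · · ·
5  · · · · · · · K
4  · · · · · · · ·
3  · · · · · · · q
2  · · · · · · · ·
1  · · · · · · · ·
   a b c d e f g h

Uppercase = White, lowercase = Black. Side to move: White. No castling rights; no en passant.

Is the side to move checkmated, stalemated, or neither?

checkmate

White to move; white king on h5.
In check: yes, from the black queen on h3.
King squares — g4: attacked by Qh3; h4: attacked by Qh3; g5: attacked by Rg7; g6: attacked by Rg7; h6: attacked by Qh3.
Legal moves for White: none.
In check with no legal moves → checkmate.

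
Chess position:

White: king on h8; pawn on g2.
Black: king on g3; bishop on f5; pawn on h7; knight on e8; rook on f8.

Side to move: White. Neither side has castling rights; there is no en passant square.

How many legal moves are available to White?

White to move; king on h8.
In check: yes, from the black rook on f8.
Legal moves: none.
Count: 0.

0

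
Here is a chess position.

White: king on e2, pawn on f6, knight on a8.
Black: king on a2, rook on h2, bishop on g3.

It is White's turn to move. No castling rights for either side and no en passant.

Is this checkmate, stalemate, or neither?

White to move; white king on e2.
In check: yes, from the black rook on h2.
Legal moves for White: Kf3, Ke3, Kd3, Kf1, Kd1.
White is in check but has 5 legal moves → neither.

neither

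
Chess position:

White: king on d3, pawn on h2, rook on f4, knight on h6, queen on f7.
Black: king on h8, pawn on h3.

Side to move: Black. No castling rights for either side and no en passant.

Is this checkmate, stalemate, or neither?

Black to move; black king on h8.
In check: no.
King squares — g7: attacked by Qf7; h7: attacked by Qf7; g8: attacked by Nh6.
Legal moves for Black: none.
Not in check and no legal moves → stalemate.

stalemate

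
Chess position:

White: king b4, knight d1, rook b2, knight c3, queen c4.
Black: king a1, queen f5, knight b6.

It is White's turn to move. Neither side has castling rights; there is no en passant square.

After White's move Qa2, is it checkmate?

yes

After Qa2: black king on a1; in check: yes, from the white queen on a2.
King squares — b1: attacked by Qa2; a2: attacked by Rb2; b2: attacked by Nd1.
Black has no legal moves → checkmate.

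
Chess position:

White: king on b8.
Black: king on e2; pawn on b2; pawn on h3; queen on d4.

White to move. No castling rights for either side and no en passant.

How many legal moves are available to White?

White to move; king on b8.
In check: no.
Legal moves: Kc8, Ka8, Kc7, Kb7.
Count: 4.

4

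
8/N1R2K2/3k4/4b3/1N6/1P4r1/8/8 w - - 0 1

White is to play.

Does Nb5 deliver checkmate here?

After Nb5: black king on d6; in check: yes, from the white knight on b5.
King squares — c5: attacked by Rc7; d5: attacked by Nb4; e5: own bishop; c6: attacked by Nb4; e6: attacked by Kf7; c7: attacked by Nb5; d7: attacked by Rc7; e7: attacked by Rc7.
Black has no legal moves → checkmate.

yes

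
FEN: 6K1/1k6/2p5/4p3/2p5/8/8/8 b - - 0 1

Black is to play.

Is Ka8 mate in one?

no

After Ka8: white king on g8; in check: no.
White is not in check, so this cannot be checkmate.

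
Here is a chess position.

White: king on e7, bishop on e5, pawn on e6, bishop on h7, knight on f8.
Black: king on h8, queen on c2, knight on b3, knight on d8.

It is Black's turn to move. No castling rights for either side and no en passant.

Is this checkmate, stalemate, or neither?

Black to move; black king on h8.
In check: yes, from the white bishop on e5.
King squares — g7: attacked by Be5; h7: attacked by Nf8; g8: attacked by Bh7.
Legal moves for Black: none.
In check with no legal moves → checkmate.

checkmate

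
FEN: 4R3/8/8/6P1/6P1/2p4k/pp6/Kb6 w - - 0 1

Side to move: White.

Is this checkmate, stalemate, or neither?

White to move; white king on a1.
In check: yes, from the black pawn on b2.
King squares — b1: attacked by Pa2; a2: attacked by Bb1; b2: attacked by Pc3.
Legal moves for White: none.
In check with no legal moves → checkmate.

checkmate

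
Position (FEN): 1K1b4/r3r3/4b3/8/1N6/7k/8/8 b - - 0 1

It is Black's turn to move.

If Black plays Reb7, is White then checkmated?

yes

After Reb7: white king on b8; in check: yes, from the black rook on b7.
King squares — a7: attacked by Rb7; b7: attacked by Ra7; c7: attacked by Rb7; a8: attacked by Ra7; c8: attacked by Be6.
White has no legal moves → checkmate.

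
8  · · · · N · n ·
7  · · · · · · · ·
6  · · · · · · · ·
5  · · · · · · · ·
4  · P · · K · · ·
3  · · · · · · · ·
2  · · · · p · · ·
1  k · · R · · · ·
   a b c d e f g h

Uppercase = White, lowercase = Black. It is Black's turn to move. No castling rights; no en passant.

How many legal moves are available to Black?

Black to move; king on a1.
In check: yes, from the white rook on d1.
Legal moves: Kb2, Ka2, exd1=Q, exd1=R, exd1=B, exd1=N.
Count: 6.

6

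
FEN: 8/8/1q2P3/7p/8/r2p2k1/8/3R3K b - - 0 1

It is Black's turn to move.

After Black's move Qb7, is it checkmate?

no

After Qb7: white king on h1; in check: yes, from the black queen on b7.
White has 1 legal reply: Kg1.
In check but a legal move exists → not checkmate.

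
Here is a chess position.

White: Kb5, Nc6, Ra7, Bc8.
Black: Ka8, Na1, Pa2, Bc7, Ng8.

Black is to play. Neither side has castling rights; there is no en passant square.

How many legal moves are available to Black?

Black to move; king on a8.
In check: yes, from the white rook on a7.
Legal moves: none.
Count: 0.

0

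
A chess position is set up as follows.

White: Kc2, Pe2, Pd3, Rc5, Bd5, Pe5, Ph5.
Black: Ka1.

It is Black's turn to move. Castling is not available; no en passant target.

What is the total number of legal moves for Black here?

0

Black to move; king on a1.
In check: no.
Legal moves: none.
Count: 0.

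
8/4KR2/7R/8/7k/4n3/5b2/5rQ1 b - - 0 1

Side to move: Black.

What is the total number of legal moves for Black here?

0

Black to move; king on h4.
In check: yes, from the white rook on h6.
Legal moves: none.
Count: 0.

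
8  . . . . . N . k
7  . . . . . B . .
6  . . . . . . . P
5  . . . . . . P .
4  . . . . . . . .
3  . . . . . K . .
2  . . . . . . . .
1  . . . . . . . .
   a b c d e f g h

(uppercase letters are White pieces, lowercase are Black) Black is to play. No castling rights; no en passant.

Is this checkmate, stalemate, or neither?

Black to move; black king on h8.
In check: no.
King squares — g7: attacked by Ph6; h7: attacked by Nf8; g8: attacked by Bf7.
Legal moves for Black: none.
Not in check and no legal moves → stalemate.

stalemate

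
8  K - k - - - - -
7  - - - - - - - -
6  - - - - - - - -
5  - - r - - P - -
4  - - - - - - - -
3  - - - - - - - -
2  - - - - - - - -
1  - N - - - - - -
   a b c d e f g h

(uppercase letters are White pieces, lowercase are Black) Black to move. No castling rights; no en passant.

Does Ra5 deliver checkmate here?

yes

After Ra5: white king on a8; in check: yes, from the black rook on a5.
King squares — a7: attacked by Ra5; b7: attacked by Kc8; b8: attacked by Kc8.
White has no legal moves → checkmate.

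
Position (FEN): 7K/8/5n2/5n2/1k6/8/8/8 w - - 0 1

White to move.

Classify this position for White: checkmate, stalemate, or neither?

stalemate

White to move; white king on h8.
In check: no.
King squares — g7: attacked by Nf5; h7: attacked by Nf6; g8: attacked by Nf6.
Legal moves for White: none.
Not in check and no legal moves → stalemate.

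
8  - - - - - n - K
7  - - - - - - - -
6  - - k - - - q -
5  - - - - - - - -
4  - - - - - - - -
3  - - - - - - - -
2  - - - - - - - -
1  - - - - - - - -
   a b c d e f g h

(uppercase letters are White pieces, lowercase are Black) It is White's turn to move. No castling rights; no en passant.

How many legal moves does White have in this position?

0

White to move; king on h8.
In check: no.
Legal moves: none.
Count: 0.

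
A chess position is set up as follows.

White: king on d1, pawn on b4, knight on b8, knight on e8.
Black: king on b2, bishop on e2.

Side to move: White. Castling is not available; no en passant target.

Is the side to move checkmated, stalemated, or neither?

White to move; white king on d1.
In check: yes, from the black bishop on e2.
King squares — c1: attacked by Kb2; e1: available; c2: attacked by Kb2; d2: available; e2: available.
Legal moves for White: Kxe2, Kd2, Ke1.
White is in check but has 3 legal moves → neither.

neither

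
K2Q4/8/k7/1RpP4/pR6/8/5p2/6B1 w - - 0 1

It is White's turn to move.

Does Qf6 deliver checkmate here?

yes

After Qf6: black king on a6; in check: yes, from the white queen on f6.
King squares — a5: attacked by Rb5; b5: attacked by Rb4; b6: attacked by Rb5; a7: attacked by Ka8; b7: attacked by Rb5.
Black has no legal moves → checkmate.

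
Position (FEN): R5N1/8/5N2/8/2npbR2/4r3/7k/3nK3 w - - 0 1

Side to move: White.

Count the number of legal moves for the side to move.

White to move; king on e1.
In check: yes, from the black rook on e3.
Legal moves: Kf1, Kxd1.
Count: 2.

2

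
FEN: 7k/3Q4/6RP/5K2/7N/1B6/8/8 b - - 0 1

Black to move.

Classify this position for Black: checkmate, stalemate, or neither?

Black to move; black king on h8.
In check: no.
King squares — g7: attacked by Rg6; h7: attacked by Qd7; g8: attacked by Bb3.
Legal moves for Black: none.
Not in check and no legal moves → stalemate.

stalemate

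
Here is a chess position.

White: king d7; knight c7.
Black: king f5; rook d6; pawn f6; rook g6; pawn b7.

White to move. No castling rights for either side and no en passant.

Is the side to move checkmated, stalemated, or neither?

neither

White to move; white king on d7.
In check: yes, from the black rook on d6.
King squares — c6: attacked by Rd6; d6: available; e6: attacked by Kf5; c7: own knight; e7: available; c8: available; d8: attacked by Rd6; e8: available.
Legal moves for White: Ke8, Kc8, Ke7, Kxd6.
White is in check but has 4 legal moves → neither.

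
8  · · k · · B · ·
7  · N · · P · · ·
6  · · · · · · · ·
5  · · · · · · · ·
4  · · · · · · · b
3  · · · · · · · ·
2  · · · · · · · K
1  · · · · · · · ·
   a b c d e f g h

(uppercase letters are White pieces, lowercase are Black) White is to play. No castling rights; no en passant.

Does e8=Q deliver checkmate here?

After e8=Q: black king on c8; in check: yes, from the white queen on e8.
Black has 3 legal replies: Kc7, Kxb7, Bd8.
In check but a legal move exists → not checkmate.

no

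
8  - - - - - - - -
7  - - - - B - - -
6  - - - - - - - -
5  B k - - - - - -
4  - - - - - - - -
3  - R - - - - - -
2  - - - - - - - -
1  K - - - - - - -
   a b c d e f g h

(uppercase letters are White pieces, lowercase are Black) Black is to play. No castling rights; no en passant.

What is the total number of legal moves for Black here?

5

Black to move; king on b5.
In check: yes, from the white rook on b3.
Legal moves: Kc6, Ka6, Kxa5, Kc4, Ka4.
Count: 5.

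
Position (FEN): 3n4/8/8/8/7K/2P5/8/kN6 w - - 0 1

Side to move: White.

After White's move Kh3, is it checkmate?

no

After Kh3: black king on a1; in check: no.
Black is not in check, so this cannot be checkmate.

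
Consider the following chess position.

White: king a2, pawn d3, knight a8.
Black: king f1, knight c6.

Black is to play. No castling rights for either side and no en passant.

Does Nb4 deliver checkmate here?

no

After Nb4: white king on a2; in check: yes, from the black knight on b4.
White has 5 legal replies: Kb3, Ka3, Kb2, Kb1, Ka1.
In check but a legal move exists → not checkmate.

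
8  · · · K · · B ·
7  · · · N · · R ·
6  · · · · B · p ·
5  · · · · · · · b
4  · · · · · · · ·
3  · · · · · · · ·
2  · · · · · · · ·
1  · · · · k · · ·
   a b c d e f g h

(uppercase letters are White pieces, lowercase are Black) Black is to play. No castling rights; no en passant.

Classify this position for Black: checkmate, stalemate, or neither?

neither

Black to move; black king on e1.
In check: no.
Legal moves for Black: Bg4, Bf3, Be2, Bd1, Kf2, Ke2, Kd2, Kf1, Kd1, g5.
Black has 10 legal moves and is not in check → neither.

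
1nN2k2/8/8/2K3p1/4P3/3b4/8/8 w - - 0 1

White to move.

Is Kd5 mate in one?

After Kd5: black king on f8; in check: no.
Black is not in check, so this cannot be checkmate.

no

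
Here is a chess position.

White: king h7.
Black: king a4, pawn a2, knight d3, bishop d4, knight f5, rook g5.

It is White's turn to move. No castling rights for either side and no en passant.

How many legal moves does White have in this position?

White to move; king on h7.
In check: no.
Legal moves: none.
Count: 0.

0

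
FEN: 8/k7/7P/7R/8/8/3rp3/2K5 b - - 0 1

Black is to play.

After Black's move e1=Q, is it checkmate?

After e1=Q: white king on c1; in check: yes, from the black queen on e1.
King squares — b1: attacked by Qe1; d1: attacked by Qe1; b2: attacked by Rd2; c2: attacked by Rd2; d2: attacked by Qe1.
White has no legal moves → checkmate.

yes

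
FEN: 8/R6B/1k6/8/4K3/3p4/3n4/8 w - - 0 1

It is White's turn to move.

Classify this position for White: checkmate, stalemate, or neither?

White to move; white king on e4.
In check: yes, from the black knight on d2.
King squares — d3: available; e3: available; f3: attacked by Nd2; d4: available; f4: available; d5: available; e5: available; f5: available.
Legal moves for White: Kf5, Ke5, Kd5, Kf4, Kd4, Ke3, Kxd3.
White is in check but has 7 legal moves → neither.

neither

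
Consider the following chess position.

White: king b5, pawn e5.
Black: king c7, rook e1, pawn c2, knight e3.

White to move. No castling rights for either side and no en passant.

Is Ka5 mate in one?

After Ka5: black king on c7; in check: no.
Black is not in check, so this cannot be checkmate.

no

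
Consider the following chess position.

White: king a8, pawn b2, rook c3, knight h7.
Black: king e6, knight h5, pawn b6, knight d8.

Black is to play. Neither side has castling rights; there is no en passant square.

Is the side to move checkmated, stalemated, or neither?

Black to move; black king on e6.
In check: no.
Legal moves for Black: Nf7, Nb7, Nc6, Kf7, Ke7, Kd7, Kd6, Kf5, Ke5, Kd5, Ng7, Nf6, Nf4, Ng3, b5.
Black has 15 legal moves and is not in check → neither.

neither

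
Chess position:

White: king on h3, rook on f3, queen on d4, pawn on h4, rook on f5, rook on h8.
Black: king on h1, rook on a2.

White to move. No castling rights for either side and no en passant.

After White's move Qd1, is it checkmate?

After Qd1: black king on h1; in check: yes, from the white queen on d1.
King squares — g1: attacked by Qd1; g2: attacked by Kh3; h2: attacked by Kh3.
Black has no legal moves → checkmate.

yes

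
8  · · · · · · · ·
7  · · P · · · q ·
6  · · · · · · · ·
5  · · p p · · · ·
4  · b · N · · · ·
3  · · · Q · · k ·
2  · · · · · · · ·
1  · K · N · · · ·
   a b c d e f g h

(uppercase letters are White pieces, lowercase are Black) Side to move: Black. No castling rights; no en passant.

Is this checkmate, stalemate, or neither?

Black to move; black king on g3.
In check: yes, from the white queen on d3.
Legal moves for Black: Kh4, Kg4, Kf4, Kh2, Kg2.
Black is in check but has 5 legal moves → neither.

neither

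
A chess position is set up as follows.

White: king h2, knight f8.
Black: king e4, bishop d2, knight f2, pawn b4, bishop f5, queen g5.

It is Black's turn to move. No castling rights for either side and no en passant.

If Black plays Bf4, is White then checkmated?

yes

After Bf4: white king on h2; in check: yes, from the black bishop on f4.
King squares — g1: attacked by Qg5; h1: attacked by Nf2; g2: attacked by Qg5; g3: attacked by Bf4; h3: attacked by Nf2.
White has no legal moves → checkmate.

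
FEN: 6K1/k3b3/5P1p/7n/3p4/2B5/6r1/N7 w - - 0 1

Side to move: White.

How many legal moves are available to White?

3

White to move; king on g8.
In check: yes, from the black rook on g2.
Legal moves: Kh8, Kh7, Kf7.
Count: 3.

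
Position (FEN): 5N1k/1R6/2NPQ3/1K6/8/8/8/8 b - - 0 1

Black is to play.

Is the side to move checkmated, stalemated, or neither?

Black to move; black king on h8.
In check: no.
King squares — g7: attacked by Rb7; h7: attacked by Rb7; g8: attacked by Qe6.
Legal moves for Black: none.
Not in check and no legal moves → stalemate.

stalemate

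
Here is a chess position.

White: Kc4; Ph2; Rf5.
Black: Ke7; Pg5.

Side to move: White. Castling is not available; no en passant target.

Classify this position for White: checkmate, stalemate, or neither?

White to move; white king on c4.
In check: no.
Legal moves for White include: Rf8, Rf7+, Rf6, Rxg5, Re5+, Rd5, Rc5, Rb5, Ra5, Rf4, Rf3, Rf2, Rf1, Kd5, Kc5, Kb5, Kd4, Kb4, ... (list truncated; more exist).
White has legal moves and is not in check → neither.

neither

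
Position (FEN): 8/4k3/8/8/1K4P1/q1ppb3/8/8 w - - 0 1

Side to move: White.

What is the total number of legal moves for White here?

3

White to move; king on b4.
In check: yes, from the black queen on a3.
Legal moves: Kb5, Kc4, Kxa3.
Count: 3.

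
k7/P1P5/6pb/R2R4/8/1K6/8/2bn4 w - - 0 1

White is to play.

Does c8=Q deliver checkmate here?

yes

After c8=Q: black king on a8; in check: yes, from the white queen on c8.
King squares — a7: attacked by Ra5; b7: attacked by Qc8; b8: attacked by Pa7.
Black has no legal moves → checkmate.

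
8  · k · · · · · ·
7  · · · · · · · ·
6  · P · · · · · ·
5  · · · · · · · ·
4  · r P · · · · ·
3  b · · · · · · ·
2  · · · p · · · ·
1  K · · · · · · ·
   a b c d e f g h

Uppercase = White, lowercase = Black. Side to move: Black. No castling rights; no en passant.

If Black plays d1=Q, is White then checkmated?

After d1=Q: white king on a1; in check: yes, from the black queen on d1.
White has 1 legal reply: Ka2.
In check but a legal move exists → not checkmate.

no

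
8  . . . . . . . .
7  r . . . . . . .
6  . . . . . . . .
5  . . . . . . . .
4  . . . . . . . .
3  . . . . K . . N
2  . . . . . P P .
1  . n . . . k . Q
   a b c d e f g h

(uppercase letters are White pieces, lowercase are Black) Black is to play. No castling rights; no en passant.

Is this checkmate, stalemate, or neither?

Black to move; black king on f1.
In check: yes, from the white queen on h1.
King squares — e1: attacked by Qh1; g1: attacked by Qh1; e2: attacked by Ke3; f2: attacked by Ke3; g2: attacked by Qh1.
Legal moves for Black: none.
In check with no legal moves → checkmate.

checkmate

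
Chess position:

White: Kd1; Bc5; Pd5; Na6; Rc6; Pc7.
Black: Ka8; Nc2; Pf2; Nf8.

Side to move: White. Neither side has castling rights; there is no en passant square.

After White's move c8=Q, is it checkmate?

After c8=Q: black king on a8; in check: yes, from the white queen on c8.
King squares — a7: attacked by Bc5; b7: attacked by Qc8; b8: attacked by Na6.
Black has no legal moves → checkmate.

yes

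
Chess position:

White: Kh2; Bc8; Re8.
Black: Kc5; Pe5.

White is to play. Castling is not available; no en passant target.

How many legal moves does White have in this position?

19

White to move; king on h2.
In check: no.
Legal moves: Rh8, Rg8, Rf8, Rd8, Re7, Re6, Rxe5+, Bd7, Bb7, Be6, Ba6, Bf5, Bg4, Bh3, Kh3, Kg3, Kg2, Kh1, Kg1.
Count: 19.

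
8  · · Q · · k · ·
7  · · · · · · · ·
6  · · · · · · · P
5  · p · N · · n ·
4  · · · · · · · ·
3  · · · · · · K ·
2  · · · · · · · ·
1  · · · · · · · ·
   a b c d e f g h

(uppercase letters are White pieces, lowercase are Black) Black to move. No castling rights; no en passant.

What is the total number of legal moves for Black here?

Black to move; king on f8.
In check: yes, from the white queen on c8.
Legal moves: Kf7.
Count: 1.

1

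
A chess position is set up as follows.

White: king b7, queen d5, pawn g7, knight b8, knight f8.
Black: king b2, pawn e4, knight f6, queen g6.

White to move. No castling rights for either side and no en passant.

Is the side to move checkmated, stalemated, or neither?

White to move; white king on b7.
In check: no.
Legal moves for White include: Nh7, Nfd7, Nxg6, Ne6, Nbd7, Nc6, Na6, Kc8, Ka8, Kc7, Ka7, Kc6, Kb6, Ka6, Qg8, Qd8, Qf7, Qd7, ... (list truncated; more exist).
White has legal moves and is not in check → neither.

neither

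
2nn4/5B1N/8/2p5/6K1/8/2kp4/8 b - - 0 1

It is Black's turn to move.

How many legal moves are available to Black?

Black to move; king on c2.
In check: no.
Legal moves: Nxf7, Nb7, Ne6, Nc6, Ne7, Na7, Nd6, Nb6, Kd3, Kc3, Kb2, Kd1, Kc1, Kb1, c4, d1=Q+, d1=R, d1=B+, d1=N.
Count: 19.

19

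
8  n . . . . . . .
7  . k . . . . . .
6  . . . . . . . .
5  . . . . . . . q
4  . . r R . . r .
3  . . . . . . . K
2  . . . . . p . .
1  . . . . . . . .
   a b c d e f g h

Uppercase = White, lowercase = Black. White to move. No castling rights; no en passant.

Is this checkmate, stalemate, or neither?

checkmate

White to move; white king on h3.
In check: yes, from the black queen on h5.
King squares — g2: attacked by Rg4; h2: attacked by Qh5; g3: attacked by Rg4; g4: attacked by Qh5; h4: attacked by Rg4.
Legal moves for White: none.
In check with no legal moves → checkmate.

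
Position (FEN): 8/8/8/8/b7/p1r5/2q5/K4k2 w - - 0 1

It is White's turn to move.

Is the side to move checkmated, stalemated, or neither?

stalemate

White to move; white king on a1.
In check: no.
King squares — b1: attacked by Qc2; a2: attacked by Qc2; b2: attacked by Qc2.
Legal moves for White: none.
Not in check and no legal moves → stalemate.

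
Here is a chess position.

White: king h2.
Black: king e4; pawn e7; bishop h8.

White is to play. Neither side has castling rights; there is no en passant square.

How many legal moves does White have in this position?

White to move; king on h2.
In check: no.
Legal moves: Kh3, Kg3, Kg2, Kh1, Kg1.
Count: 5.

5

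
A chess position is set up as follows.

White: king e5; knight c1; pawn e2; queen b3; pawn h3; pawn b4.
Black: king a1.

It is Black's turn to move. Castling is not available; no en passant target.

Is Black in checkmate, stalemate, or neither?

stalemate

Black to move; black king on a1.
In check: no.
King squares — b1: attacked by Qb3; a2: attacked by Nc1; b2: attacked by Qb3.
Legal moves for Black: none.
Not in check and no legal moves → stalemate.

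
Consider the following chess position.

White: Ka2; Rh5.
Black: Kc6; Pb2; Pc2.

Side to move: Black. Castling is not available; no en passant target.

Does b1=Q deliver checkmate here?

no

After b1=Q: white king on a2; in check: yes, from the black queen on b1.
White has 1 legal reply: Ka3.
In check but a legal move exists → not checkmate.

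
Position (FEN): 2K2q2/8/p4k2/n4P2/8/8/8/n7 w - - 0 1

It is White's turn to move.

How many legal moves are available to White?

White to move; king on c8.
In check: yes, from the black queen on f8.
Legal moves: Kd7, Kc7.
Count: 2.

2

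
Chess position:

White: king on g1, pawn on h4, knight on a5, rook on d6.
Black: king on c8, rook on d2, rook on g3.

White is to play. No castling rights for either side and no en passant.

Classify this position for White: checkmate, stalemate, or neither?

White to move; white king on g1.
In check: yes, from the black rook on g3.
King squares — f1: available; h1: available; f2: attacked by Rd2; g2: attacked by Rd2; h2: attacked by Rd2.
Legal moves for White: Kh1, Kf1.
White is in check but has 2 legal moves → neither.

neither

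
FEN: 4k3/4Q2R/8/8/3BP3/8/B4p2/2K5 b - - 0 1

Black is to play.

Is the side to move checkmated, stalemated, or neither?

checkmate

Black to move; black king on e8.
In check: yes, from the white queen on e7.
King squares — d7: attacked by Qe7; e7: attacked by Rh7; f7: attacked by Ba2; d8: attacked by Qe7; f8: attacked by Qe7.
Legal moves for Black: none.
In check with no legal moves → checkmate.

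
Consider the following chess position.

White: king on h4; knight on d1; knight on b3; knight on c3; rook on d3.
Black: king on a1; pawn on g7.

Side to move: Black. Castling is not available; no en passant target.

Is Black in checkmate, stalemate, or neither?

checkmate

Black to move; black king on a1.
In check: yes, from the white knight on b3.
King squares — b1: attacked by Nc3; a2: attacked by Nc3; b2: attacked by Nd1.
Legal moves for Black: none.
In check with no legal moves → checkmate.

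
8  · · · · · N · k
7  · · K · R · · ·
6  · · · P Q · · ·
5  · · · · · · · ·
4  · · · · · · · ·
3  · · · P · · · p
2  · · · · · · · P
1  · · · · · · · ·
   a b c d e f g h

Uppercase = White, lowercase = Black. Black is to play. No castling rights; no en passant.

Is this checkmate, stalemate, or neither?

stalemate

Black to move; black king on h8.
In check: no.
King squares — g7: attacked by Re7; h7: attacked by Re7; g8: attacked by Qe6.
Legal moves for Black: none.
Not in check and no legal moves → stalemate.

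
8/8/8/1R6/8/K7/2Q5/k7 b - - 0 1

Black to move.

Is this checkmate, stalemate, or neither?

Black to move; black king on a1.
In check: no.
King squares — b1: attacked by Qc2; a2: attacked by Qc2; b2: attacked by Qc2.
Legal moves for Black: none.
Not in check and no legal moves → stalemate.

stalemate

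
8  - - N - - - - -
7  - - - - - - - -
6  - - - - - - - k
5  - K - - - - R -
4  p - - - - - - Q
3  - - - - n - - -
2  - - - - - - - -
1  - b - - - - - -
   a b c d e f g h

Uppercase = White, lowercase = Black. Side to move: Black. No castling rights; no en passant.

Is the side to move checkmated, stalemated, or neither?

Black to move; black king on h6.
In check: yes, from the white queen on h4.
King squares — g5: attacked by Qh4; h5: attacked by Qh4; g6: attacked by Rg5; g7: attacked by Rg5; h7: attacked by Qh4.
Legal moves for Black: none.
In check with no legal moves → checkmate.

checkmate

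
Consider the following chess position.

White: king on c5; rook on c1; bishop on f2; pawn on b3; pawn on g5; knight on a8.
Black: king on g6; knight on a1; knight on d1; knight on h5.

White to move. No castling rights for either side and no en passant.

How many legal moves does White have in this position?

White to move; king on c5.
In check: no.
Legal moves: Nc7, Nb6, Kd6, Kc6, Kb6, Kd5, Kb5, Kd4, Kc4, Kb4, Bh4, Bd4, Bg3, Be3, Bg1, Be1, Rc4, Rc3, Rc2, Rxd1, Rb1, Rxa1, b4.
Count: 23.

23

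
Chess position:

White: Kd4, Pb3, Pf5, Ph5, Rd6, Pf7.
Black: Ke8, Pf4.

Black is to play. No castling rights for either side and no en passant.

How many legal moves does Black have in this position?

3

Black to move; king on e8.
In check: yes, from the white pawn on f7.
Legal moves: Kf8, Kxf7, Ke7.
Count: 3.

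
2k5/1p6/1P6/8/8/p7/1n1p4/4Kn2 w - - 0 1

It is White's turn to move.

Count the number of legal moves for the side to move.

3

White to move; king on e1.
In check: yes, from the black pawn on d2.
Legal moves: Kf2, Ke2, Kxf1.
Count: 3.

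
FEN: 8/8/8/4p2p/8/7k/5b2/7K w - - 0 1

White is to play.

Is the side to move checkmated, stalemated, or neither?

White to move; white king on h1.
In check: no.
King squares — g1: attacked by Bf2; g2: attacked by Kh3; h2: attacked by Kh3.
Legal moves for White: none.
Not in check and no legal moves → stalemate.

stalemate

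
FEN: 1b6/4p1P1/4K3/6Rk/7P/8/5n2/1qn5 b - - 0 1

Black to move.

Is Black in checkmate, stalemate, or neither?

neither

Black to move; black king on h5.
In check: yes, from the white rook on g5.
Legal moves for Black: Kh6, Kxh4.
Black is in check but has 2 legal moves → neither.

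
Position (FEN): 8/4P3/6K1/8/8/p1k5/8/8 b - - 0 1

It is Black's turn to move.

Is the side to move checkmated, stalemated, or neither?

Black to move; black king on c3.
In check: no.
Legal moves for Black: Kd4, Kc4, Kb4, Kd3, Kb3, Kd2, Kc2, Kb2, a2.
Black has 9 legal moves and is not in check → neither.

neither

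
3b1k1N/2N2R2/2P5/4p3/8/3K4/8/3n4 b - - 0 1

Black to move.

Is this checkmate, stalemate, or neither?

neither

Black to move; black king on f8.
In check: yes, from the white rook on f7.
Legal moves for Black: Kg8.
Black is in check but has 1 legal move → neither.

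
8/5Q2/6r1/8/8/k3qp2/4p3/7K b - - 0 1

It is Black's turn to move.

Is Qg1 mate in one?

yes

After Qg1: white king on h1; in check: yes, from the black queen on g1.
King squares — g1: attacked by Rg6; g2: attacked by Qg1; h2: attacked by Qg1.
White has no legal moves → checkmate.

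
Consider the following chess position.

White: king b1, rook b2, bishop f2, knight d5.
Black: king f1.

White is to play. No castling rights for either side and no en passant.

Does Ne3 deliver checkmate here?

After Ne3: black king on f1; in check: yes, from the white knight on e3.
King squares — e1: attacked by Bf2; g1: attacked by Bf2; e2: attacked by Rb2; f2: attacked by Rb2; g2: attacked by Ne3.
Black has no legal moves → checkmate.

yes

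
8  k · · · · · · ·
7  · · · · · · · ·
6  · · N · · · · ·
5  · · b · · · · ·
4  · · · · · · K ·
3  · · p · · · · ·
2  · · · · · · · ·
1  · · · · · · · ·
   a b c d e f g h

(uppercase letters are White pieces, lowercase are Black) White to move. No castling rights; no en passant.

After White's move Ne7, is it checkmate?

no

After Ne7: black king on a8; in check: no.
Black is not in check, so this cannot be checkmate.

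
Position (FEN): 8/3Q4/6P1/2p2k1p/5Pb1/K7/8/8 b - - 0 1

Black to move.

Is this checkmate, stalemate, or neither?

neither

Black to move; black king on f5.
In check: yes, from the white queen on d7.
King squares — e4: available; f4: available; g4: own bishop; e5: attacked by Pf4; g5: attacked by Pf4; e6: attacked by Qd7; f6: available; g6: available.
Legal moves for Black: Kxg6, Kf6, Kxf4, Ke4.
Black is in check but has 4 legal moves → neither.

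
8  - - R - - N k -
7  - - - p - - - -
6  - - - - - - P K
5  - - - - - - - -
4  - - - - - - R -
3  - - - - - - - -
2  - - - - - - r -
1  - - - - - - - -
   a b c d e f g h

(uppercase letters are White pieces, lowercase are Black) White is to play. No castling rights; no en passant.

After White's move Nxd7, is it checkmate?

yes

After Nxd7: black king on g8; in check: yes, from the white rook on c8.
King squares — f7: attacked by Pg6; g7: attacked by Kh6; h7: attacked by Pg6; f8: attacked by Nd7; h8: attacked by Rc8.
Black has no legal moves → checkmate.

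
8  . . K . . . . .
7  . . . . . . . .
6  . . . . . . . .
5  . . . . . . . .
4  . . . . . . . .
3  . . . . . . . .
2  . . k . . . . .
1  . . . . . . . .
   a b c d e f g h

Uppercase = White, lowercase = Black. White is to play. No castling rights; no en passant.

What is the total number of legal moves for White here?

White to move; king on c8.
In check: no.
Legal moves: Kd8, Kb8, Kd7, Kc7, Kb7.
Count: 5.

5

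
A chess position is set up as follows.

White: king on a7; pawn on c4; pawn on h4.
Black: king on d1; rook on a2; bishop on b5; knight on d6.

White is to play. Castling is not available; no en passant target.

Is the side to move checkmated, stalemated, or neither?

White to move; white king on a7.
In check: yes, from the black rook on a2.
Legal moves for White: Kb8, Kb6.
White is in check but has 2 legal moves → neither.

neither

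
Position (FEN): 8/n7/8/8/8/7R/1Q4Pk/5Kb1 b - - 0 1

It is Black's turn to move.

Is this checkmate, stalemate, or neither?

checkmate

Black to move; black king on h2.
In check: yes, from the white rook on h3.
King squares — g1: own bishop; h1: attacked by Rh3; g2: attacked by Kf1; g3: attacked by Rh3; h3: attacked by Pg2.
Legal moves for Black: none.
In check with no legal moves → checkmate.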